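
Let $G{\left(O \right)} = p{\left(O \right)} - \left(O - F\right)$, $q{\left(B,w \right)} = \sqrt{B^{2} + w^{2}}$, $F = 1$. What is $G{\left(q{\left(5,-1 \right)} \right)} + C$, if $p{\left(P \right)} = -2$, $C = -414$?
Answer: $-415 - \sqrt{26} \approx -420.1$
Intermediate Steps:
$G{\left(O \right)} = -1 - O$ ($G{\left(O \right)} = -2 - \left(O - 1\right) = -2 - \left(-1 + O\right) = -1 - O$)
$G{\left(q{\left(5,-1 \right)} \right)} + C = \left(-1 - \sqrt{5^{2} + \left(-1\right)^{2}}\right) - 414 = \left(-1 - \sqrt{25 + 1}\right) - 414 = \left(-1 - \sqrt{26}\right) - 414 = -415 - \sqrt{26}$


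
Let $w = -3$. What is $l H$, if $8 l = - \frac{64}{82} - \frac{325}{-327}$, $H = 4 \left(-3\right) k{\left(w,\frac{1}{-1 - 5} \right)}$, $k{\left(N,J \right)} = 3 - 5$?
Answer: $\frac{2861}{4469} \approx 0.64019$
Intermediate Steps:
$k{\left(N,J \right)} = -2$
$H = 24$ ($H = 4 \left(-3\right) \left(-2\right) = \left(-12\right) \left(-2\right) = 24$)
$l = \frac{2861}{107256}$ ($l = \frac{- \frac{64}{82} - \frac{325}{-327}}{8} = \frac{\left(-64\right) \frac{1}{82} - - \frac{325}{327}}{8} = \frac{- \frac{32}{41} + \frac{325}{327}}{8} = \frac{1}{8} \cdot \frac{2861}{13407} = \frac{2861}{107256} \approx 0.026675$)
$l H = \frac{2861}{107256} \cdot 24 = \frac{2861}{4469}$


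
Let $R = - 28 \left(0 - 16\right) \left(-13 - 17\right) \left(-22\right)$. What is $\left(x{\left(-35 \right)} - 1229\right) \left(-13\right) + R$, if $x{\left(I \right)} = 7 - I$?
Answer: $311111$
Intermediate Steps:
$R = 295680$ ($R = - 28 \left(\left(-16\right) \left(-30\right)\right) \left(-22\right) = \left(-28\right) 480 \left(-22\right) = \left(-13440\right) \left(-22\right) = 295680$)
$\left(x{\left(-35 \right)} - 1229\right) \left(-13\right) + R = \left(\left(7 - -35\right) - 1229\right) \left(-13\right) + 295680 = \left(\left(7 + 35\right) - 1229\right) \left(-13\right) + 295680 = \left(42 - 1229\right) \left(-13\right) + 295680 = \left(-1187\right) \left(-13\right) + 295680 = 15431 + 295680 = 311111$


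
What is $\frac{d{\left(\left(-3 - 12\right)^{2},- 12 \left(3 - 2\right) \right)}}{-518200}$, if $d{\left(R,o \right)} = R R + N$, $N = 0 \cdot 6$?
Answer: $- \frac{2025}{20728} \approx -0.097694$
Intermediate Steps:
$N = 0$
$d{\left(R,o \right)} = R^{2}$ ($d{\left(R,o \right)} = R R + 0 = R^{2} + 0 = R^{2}$)
$\frac{d{\left(\left(-3 - 12\right)^{2},- 12 \left(3 - 2\right) \right)}}{-518200} = \frac{\left(\left(-3 - 12\right)^{2}\right)^{2}}{-518200} = \left(\left(-15\right)^{2}\right)^{2} \left(- \frac{1}{518200}\right) = 225^{2} \left(- \frac{1}{518200}\right) = 50625 \left(- \frac{1}{518200}\right) = - \frac{2025}{20728}$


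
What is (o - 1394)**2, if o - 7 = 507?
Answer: 774400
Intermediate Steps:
o = 514 (o = 7 + 507 = 514)
(o - 1394)**2 = (514 - 1394)**2 = (-880)**2 = 774400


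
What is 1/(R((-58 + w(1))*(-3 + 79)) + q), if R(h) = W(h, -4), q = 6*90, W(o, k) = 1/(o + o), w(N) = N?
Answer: 8664/4678559 ≈ 0.0018519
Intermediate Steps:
W(o, k) = 1/(2*o)
q = 540
R(h) = 1/(2*h)
1/(R((-58 + w(1))*(-3 + 79)) + q) = 1/(1/(2*(((-58 + 1)*(-3 + 79)))) + 540) = 1/(1/(2*((-57*76))) + 540) = 1/((½)/(-4332) + 540) = 1/((½)*(-1/4332) + 540) = 1/(-1/8664 + 540) = 1/(4678559/8664) = 8664/4678559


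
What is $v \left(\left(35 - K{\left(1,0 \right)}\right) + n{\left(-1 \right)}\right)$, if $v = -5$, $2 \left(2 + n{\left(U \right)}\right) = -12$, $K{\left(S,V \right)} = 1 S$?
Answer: $-130$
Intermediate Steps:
$K{\left(S,V \right)} = S$
$n{\left(U \right)} = -8$ ($n{\left(U \right)} = -2 + \frac{1}{2} \left(-12\right) = -2 - 6 = -8$)
$v \left(\left(35 - K{\left(1,0 \right)}\right) + n{\left(-1 \right)}\right) = - 5 \left(\left(35 - 1\right) - 8\right) = - 5 \left(34 - 8\right) = \left(-5\right) 26 = -130$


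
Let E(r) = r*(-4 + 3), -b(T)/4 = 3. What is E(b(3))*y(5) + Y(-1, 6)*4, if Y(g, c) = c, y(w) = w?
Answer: 84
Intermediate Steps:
b(T) = -12 (b(T) = -4*3 = -12)
E(r) = -r (E(r) = r*(-1) = -r)
E(b(3))*y(5) + Y(-1, 6)*4 = -1*(-12)*5 + 6*4 = 12*5 + 24 = 60 + 24 = 84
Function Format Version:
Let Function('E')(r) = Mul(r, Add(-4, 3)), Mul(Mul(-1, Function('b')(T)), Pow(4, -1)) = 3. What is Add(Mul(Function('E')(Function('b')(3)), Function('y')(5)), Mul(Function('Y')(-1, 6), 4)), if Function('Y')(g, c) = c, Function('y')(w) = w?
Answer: 84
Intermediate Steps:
Function('b')(T) = -12 (Function('b')(T) = Mul(-4, 3) = -12)
Function('E')(r) = Mul(-1, r) (Function('E')(r) = Mul(r, -1) = Mul(-1, r))
Add(Mul(Function('E')(Function('b')(3)), Function('y')(5)), Mul(Function('Y')(-1, 6), 4)) = Add(Mul(Mul(-1, -12), 5), Mul(6, 4)) = Add(Mul(12, 5), 24) = Add(60, 24) = 84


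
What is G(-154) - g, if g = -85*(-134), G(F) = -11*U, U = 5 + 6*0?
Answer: -11445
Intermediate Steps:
U = 5 (U = 5 + 0 = 5)
G(F) = -55 (G(F) = -11*5 = -55)
g = 11390
G(-154) - g = -55 - 1*11390 = -55 - 11390 = -11445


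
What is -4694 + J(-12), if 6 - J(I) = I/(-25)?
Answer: -117212/25 ≈ -4688.5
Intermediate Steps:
J(I) = 6 + I/25 (J(I) = 6 - I/(-25) = 6 - I*(-1)/25 = 6 - (-1)*I/25 = 6 + I/25)
-4694 + J(-12) = -4694 + (6 + (1/25)*(-12)) = -4694 + (6 - 12/25) = -4694 + 138/25 = -117212/25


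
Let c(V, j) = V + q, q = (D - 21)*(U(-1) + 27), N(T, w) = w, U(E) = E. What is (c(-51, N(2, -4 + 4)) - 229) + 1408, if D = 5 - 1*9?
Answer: 478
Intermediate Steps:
D = -4 (D = 5 - 9 = -4)
q = -650 (q = (-4 - 21)*(-1 + 27) = -25*26 = -650)
c(V, j) = -650 + V (c(V, j) = V - 650 = -650 + V)
(c(-51, N(2, -4 + 4)) - 229) + 1408 = ((-650 - 51) - 229) + 1408 = (-701 - 229) + 1408 = -930 + 1408 = 478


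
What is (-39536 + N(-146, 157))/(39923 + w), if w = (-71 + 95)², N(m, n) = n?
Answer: -39379/40499 ≈ -0.97235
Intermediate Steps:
w = 576 (w = 24² = 576)
(-39536 + N(-146, 157))/(39923 + w) = (-39536 + 157)/(39923 + 576) = -39379/40499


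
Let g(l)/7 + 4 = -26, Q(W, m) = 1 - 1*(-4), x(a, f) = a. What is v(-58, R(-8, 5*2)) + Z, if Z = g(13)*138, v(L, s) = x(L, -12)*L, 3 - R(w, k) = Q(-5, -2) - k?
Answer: -25616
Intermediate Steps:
Q(W, m) = 5 (Q(W, m) = 1 + 4 = 5)
g(l) = -210 (g(l) = -28 + 7*(-26) = -28 - 182 = -210)
R(w, k) = -2 + k (R(w, k) = 3 - (5 - k) = 3 + (-5 + k) = -2 + k)
v(L, s) = L² (v(L, s) = L*L = L²)
Z = -28980 (Z = -210*138 = -28980)
v(-58, R(-8, 5*2)) + Z = (-58)² - 28980 = 3364 - 28980 = -25616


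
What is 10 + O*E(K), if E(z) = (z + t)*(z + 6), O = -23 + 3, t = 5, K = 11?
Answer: -5430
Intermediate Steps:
O = -20
E(z) = (5 + z)*(6 + z) (E(z) = (z + 5)*(z + 6) = (5 + z)*(6 + z))
10 + O*E(K) = 10 - 20*(30 + 11² + 11*11) = 10 - 20*(30 + 121 + 121) = 10 - 20*272 = 10 - 5440 = -5430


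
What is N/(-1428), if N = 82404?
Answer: -981/17 ≈ -57.706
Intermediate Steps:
N/(-1428) = 82404/(-1428) = 82404*(-1/1428) = -981/17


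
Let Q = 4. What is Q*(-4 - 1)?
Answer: -20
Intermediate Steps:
Q*(-4 - 1) = 4*(-4 - 1) = 4*(-5) = -20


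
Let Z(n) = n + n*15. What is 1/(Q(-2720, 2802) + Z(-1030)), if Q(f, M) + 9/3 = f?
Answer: -1/19203 ≈ -5.2075e-5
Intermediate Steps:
Q(f, M) = -3 + f
Z(n) = 16*n (Z(n) = n + 15*n = 16*n)
1/(Q(-2720, 2802) + Z(-1030)) = 1/((-3 - 2720) + 16*(-1030)) = 1/(-2723 - 16480) = 1/(-19203) = -1/19203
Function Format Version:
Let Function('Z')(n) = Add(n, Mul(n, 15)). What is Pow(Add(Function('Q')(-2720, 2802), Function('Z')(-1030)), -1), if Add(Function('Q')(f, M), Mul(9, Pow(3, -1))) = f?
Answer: Rational(-1, 19203) ≈ -5.2075e-5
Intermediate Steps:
Function('Q')(f, M) = Add(-3, f)
Function('Z')(n) = Mul(16, n) (Function('Z')(n) = Add(n, Mul(15, n)) = Mul(16, n))
Pow(Add(Function('Q')(-2720, 2802), Function('Z')(-1030)), -1) = Pow(Add(Add(-3, -2720), Mul(16, -1030)), -1) = Pow(Add(-2723, -16480), -1) = Pow(-19203, -1) = Rational(-1, 19203)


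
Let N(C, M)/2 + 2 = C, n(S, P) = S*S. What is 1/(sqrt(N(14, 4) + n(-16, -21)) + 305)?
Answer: 61/18549 - 2*sqrt(70)/92745 ≈ 0.0031082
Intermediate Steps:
n(S, P) = S**2
N(C, M) = -4 + 2*C
1/(sqrt(N(14, 4) + n(-16, -21)) + 305) = 1/(sqrt((-4 + 2*14) + (-16)**2) + 305) = 1/(sqrt((-4 + 28) + 256) + 305) = 1/(sqrt(24 + 256) + 305) = 1/(sqrt(280) + 305) = 1/(2*sqrt(70) + 305) = 1/(305 + 2*sqrt(70))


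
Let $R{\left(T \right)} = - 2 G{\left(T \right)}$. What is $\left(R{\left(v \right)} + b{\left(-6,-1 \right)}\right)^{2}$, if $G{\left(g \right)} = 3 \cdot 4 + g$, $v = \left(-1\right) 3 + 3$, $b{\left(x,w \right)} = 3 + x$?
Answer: $729$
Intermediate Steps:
$v = 0$ ($v = -3 + 3 = 0$)
$G{\left(g \right)} = 12 + g$
$R{\left(T \right)} = -24 - 2 T$ ($R{\left(T \right)} = - 2 \left(12 + T\right) = -24 - 2 T$)
$\left(R{\left(v \right)} + b{\left(-6,-1 \right)}\right)^{2} = \left(\left(-24 - 0\right) + \left(3 - 6\right)\right)^{2} = \left(\left(-24 + 0\right) - 3\right)^{2} = \left(-24 - 3\right)^{2} = \left(-27\right)^{2} = 729$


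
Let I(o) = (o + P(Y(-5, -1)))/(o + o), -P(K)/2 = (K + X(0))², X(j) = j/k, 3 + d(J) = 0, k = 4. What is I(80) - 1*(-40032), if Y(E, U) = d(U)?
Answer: 3202591/80 ≈ 40032.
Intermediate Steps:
d(J) = -3 (d(J) = -3 + 0 = -3)
Y(E, U) = -3
X(j) = j/4
P(K) = -2*K² (P(K) = -2*(K + (¼)*0)² = -2*(K + 0)² = -2*K²)
I(o) = (-18 + o)/(2*o) (I(o) = (o - 2*(-3)²)/(o + o) = (o - 2*9)/((2*o)) = (o - 18)*(1/(2*o)) = (-18 + o)*(1/(2*o)) = (-18 + o)/(2*o))
I(80) - 1*(-40032) = (½)*(-18 + 80)/80 - 1*(-40032) = (½)*(1/80)*62 + 40032 = 31/80 + 40032 = 3202591/80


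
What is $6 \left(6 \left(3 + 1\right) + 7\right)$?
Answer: $186$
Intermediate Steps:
$6 \left(6 \left(3 + 1\right) + 7\right) = 6 \left(6 \cdot 4 + 7\right) = 6 \left(24 + 7\right) = 6 \cdot 31 = 186$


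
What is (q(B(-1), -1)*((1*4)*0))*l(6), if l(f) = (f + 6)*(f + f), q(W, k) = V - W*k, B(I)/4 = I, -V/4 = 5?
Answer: 0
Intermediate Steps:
V = -20 (V = -4*5 = -20)
B(I) = 4*I
q(W, k) = -20 - W*k
l(f) = 2*f*(6 + f) (l(f) = (6 + f)*(2*f) = 2*f*(6 + f))
(q(B(-1), -1)*((1*4)*0))*l(6) = ((-20 - 1*4*(-1)*(-1))*((1*4)*0))*(2*6*(6 + 6)) = ((-20 - 1*(-4)*(-1))*(4*0))*(2*6*12) = ((-20 - 4)*0)*144 = -24*0*144 = 0*144 = 0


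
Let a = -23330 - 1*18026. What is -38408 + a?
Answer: -79764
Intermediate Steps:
a = -41356 (a = -23330 - 18026 = -41356)
-38408 + a = -38408 - 41356 = -79764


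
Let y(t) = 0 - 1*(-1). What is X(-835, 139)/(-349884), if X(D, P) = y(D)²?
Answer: -1/349884 ≈ -2.8581e-6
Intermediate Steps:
y(t) = 1 (y(t) = 0 + 1 = 1)
X(D, P) = 1 (X(D, P) = 1² = 1)
X(-835, 139)/(-349884) = 1/(-349884) = 1*(-1/349884) = -1/349884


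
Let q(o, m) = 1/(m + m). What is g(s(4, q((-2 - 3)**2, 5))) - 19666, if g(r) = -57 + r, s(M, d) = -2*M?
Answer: -19731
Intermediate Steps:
q(o, m) = 1/(2*m)
g(s(4, q((-2 - 3)**2, 5))) - 19666 = (-57 - 2*4) - 19666 = (-57 - 8) - 19666 = -65 - 19666 = -19731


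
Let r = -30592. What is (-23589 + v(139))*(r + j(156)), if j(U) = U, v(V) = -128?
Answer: 721850612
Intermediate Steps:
(-23589 + v(139))*(r + j(156)) = (-23589 - 128)*(-30592 + 156) = -23717*(-30436) = 721850612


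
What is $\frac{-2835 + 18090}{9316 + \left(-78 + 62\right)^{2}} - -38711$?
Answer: $\frac{370556947}{9572} \approx 38713.0$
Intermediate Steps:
$\frac{-2835 + 18090}{9316 + \left(-78 + 62\right)^{2}} - -38711 = \frac{15255}{9316 + \left(-16\right)^{2}} + 38711 = \frac{15255}{9316 + 256} + 38711 = \frac{15255}{9572} + 38711 = \frac{370556947}{9572}$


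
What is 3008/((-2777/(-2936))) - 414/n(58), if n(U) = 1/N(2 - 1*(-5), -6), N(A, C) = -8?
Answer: 18028912/2777 ≈ 6492.2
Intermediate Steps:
n(U) = -⅛ (n(U) = 1/(-8) = -⅛)
3008/((-2777/(-2936))) - 414/n(58) = 3008/((-2777/(-2936))) - 414/(-⅛) = 3008/((-2777*(-1/2936))) - 414*(-8) = 3008/(2777/2936) + 3312 = 3008*(2936/2777) + 3312 = 8831488/2777 + 3312 = 18028912/2777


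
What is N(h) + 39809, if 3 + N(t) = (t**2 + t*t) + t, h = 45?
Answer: 43901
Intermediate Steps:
N(t) = -3 + t + 2*t**2 (N(t) = -3 + ((t**2 + t*t) + t) = -3 + ((t**2 + t**2) + t) = -3 + (2*t**2 + t) = -3 + (t + 2*t**2) = -3 + t + 2*t**2)
N(h) + 39809 = (-3 + 45 + 2*45**2) + 39809 = (-3 + 45 + 2*2025) + 39809 = (-3 + 45 + 4050) + 39809 = 4092 + 39809 = 43901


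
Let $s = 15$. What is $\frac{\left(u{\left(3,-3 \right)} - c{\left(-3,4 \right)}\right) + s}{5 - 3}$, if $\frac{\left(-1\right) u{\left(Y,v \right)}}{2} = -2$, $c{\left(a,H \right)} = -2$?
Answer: $\frac{21}{2} \approx 10.5$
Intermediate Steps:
$u{\left(Y,v \right)} = 4$ ($u{\left(Y,v \right)} = \left(-2\right) \left(-2\right) = 4$)
$\frac{\left(u{\left(3,-3 \right)} - c{\left(-3,4 \right)}\right) + s}{5 - 3} = \frac{\left(4 - -2\right) + 15}{5 - 3} = \frac{\left(4 + 2\right) + 15}{2} = \frac{6 + 15}{2} = \frac{1}{2} \cdot 21 = \frac{21}{2}$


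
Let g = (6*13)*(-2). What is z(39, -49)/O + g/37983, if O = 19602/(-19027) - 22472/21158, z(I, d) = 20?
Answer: -5099170136862/533226789073 ≈ -9.5629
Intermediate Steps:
g = -156 (g = 78*(-2) = -156)
O = -421156930/201286633 (O = 19602*(-1/19027) - 22472*1/21158 = -19602/19027 - 11236/10579 = -421156930/201286633 ≈ -2.0923)
z(39, -49)/O + g/37983 = 20/(-421156930/201286633) - 156/37983 = 20*(-201286633/421156930) - 156*1/37983 = -402573266/42115693 - 52/12661 = -5099170136862/533226789073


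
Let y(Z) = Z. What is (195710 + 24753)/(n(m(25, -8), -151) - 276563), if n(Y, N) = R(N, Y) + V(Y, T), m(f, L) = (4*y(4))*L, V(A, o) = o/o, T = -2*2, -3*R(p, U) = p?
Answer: -661389/829535 ≈ -0.79730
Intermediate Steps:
R(p, U) = -p/3
T = -4
V(A, o) = 1
m(f, L) = 16*L (m(f, L) = (4*4)*L = 16*L)
n(Y, N) = 1 - N/3 (n(Y, N) = -N/3 + 1 = 1 - N/3)
(195710 + 24753)/(n(m(25, -8), -151) - 276563) = (195710 + 24753)/((1 - ⅓*(-151)) - 276563) = 220463/((1 + 151/3) - 276563) = 220463/(154/3 - 276563) = 220463/(-829535/3) = 220463*(-3/829535) = -661389/829535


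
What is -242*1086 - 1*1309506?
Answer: -1572318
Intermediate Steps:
-242*1086 - 1*1309506 = -262812 - 1309506 = -1572318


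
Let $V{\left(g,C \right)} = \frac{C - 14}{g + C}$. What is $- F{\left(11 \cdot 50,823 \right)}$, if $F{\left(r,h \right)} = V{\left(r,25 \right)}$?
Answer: $- \frac{11}{575} \approx -0.01913$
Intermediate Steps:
$V{\left(g,C \right)} = \frac{-14 + C}{C + g}$
$F{\left(r,h \right)} = \frac{11}{25 + r}$ ($F{\left(r,h \right)} = \frac{-14 + 25}{25 + r} = \frac{1}{25 + r} 11 = \frac{11}{25 + r}$)
$- F{\left(11 \cdot 50,823 \right)} = - \frac{11}{25 + 11 \cdot 50} = - \frac{11}{25 + 550} = - \frac{11}{575}$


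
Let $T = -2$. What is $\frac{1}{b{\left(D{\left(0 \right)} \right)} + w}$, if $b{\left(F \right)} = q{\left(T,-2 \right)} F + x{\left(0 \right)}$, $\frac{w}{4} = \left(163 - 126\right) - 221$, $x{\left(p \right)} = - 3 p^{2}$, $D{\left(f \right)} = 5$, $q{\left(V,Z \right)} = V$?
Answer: $- \frac{1}{746} \approx -0.0013405$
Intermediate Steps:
$w = -736$ ($w = 4 \left(\left(163 - 126\right) - 221\right) = 4 \left(37 - 221\right) = 4 \left(-184\right) = -736$)
$b{\left(F \right)} = - 2 F$ ($b{\left(F \right)} = - 2 F - 3 \cdot 0^{2} = - 2 F - 0 = - 2 F + 0 = - 2 F$)
$\frac{1}{b{\left(D{\left(0 \right)} \right)} + w} = \frac{1}{\left(-2\right) 5 - 736} = \frac{1}{-10 - 736} = \frac{1}{-746} = - \frac{1}{746}$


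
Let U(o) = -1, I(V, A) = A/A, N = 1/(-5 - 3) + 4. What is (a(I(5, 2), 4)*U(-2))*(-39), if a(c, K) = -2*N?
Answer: -1209/4 ≈ -302.25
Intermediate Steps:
N = 31/8 (N = 1/(-8) + 4 = -⅛ + 4 = 31/8 ≈ 3.8750)
I(V, A) = 1
a(c, K) = -31/4 (a(c, K) = -2*31/8 = -31/4)
(a(I(5, 2), 4)*U(-2))*(-39) = -31/4*(-1)*(-39) = (31/4)*(-39) = -1209/4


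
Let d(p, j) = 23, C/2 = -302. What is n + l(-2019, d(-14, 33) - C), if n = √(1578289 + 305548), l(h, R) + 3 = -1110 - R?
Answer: -1740 + √1883837 ≈ -367.47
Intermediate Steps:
C = -604 (C = 2*(-302) = -604)
l(h, R) = -1113 - R (l(h, R) = -3 + (-1110 - R) = -1113 - R)
n = √1883837 ≈ 1372.5
n + l(-2019, d(-14, 33) - C) = √1883837 + (-1113 - (23 - 1*(-604))) = √1883837 + (-1113 - (23 + 604)) = √1883837 + (-1113 - 1*627) = √1883837 + (-1113 - 627) = √1883837 - 1740 = -1740 + √1883837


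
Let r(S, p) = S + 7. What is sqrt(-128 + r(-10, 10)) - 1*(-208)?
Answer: 208 + I*sqrt(131) ≈ 208.0 + 11.446*I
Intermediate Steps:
r(S, p) = 7 + S
sqrt(-128 + r(-10, 10)) - 1*(-208) = sqrt(-128 + (7 - 10)) - 1*(-208) = sqrt(-128 - 3) + 208 = sqrt(-131) + 208 = I*sqrt(131) + 208 = 208 + I*sqrt(131)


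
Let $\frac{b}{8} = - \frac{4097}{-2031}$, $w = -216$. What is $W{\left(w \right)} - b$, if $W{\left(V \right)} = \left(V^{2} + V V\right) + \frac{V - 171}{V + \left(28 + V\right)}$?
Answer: $\frac{76552279981}{820524} \approx 93297.0$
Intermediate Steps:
$W{\left(V \right)} = 2 V^{2} + \frac{-171 + V}{28 + 2 V}$ ($W{\left(V \right)} = \left(V^{2} + V^{2}\right) + \frac{-171 + V}{28 + 2 V} = 2 V^{2} + \frac{-171 + V}{28 + 2 V}$)
$b = \frac{32776}{2031}$ ($b = 8 \left(- \frac{4097}{-2031}\right) = 8 \left(\left(-4097\right) \left(- \frac{1}{2031}\right)\right) = 8 \cdot \frac{4097}{2031} = \frac{32776}{2031} \approx 16.138$)
$W{\left(w \right)} - b = \frac{-171 - 216 + 4 \left(-216\right)^{3} + 56 \left(-216\right)^{2}}{2 \left(14 - 216\right)} - \frac{32776}{2031} = \frac{-171 - 216 + 4 \left(-10077696\right) + 56 \cdot 46656}{2 \left(-202\right)} - \frac{32776}{2031} = \frac{1}{2} \left(- \frac{1}{202}\right) \left(-171 - 216 - 40310784 + 2612736\right) - \frac{32776}{2031} = \frac{1}{2} \left(- \frac{1}{202}\right) \left(-37698435\right) - \frac{32776}{2031} = \frac{37698435}{404} - \frac{32776}{2031} = \frac{76552279981}{820524}$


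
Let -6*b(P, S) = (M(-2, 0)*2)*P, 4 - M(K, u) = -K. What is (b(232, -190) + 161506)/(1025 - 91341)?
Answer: -242027/135474 ≈ -1.7865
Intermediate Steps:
M(K, u) = 4 + K (M(K, u) = 4 - (-1)*K = 4 + K)
b(P, S) = -2*P/3 (b(P, S) = -(4 - 2)*2*P/6 = -2*2*P/6 = -2*P/3)
(b(232, -190) + 161506)/(1025 - 91341) = (-2/3*232 + 161506)/(1025 - 91341) = (-464/3 + 161506)/(-90316) = (484054/3)*(-1/90316) = -242027/135474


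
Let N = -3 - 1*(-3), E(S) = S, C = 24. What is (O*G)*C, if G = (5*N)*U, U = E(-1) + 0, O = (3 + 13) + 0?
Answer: 0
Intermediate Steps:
N = 0 (N = -3 + 3 = 0)
O = 16 (O = 16 + 0 = 16)
U = -1 (U = -1 + 0 = -1)
G = 0 (G = (5*0)*(-1) = 0*(-1) = 0)
(O*G)*C = (16*0)*24 = 0*24 = 0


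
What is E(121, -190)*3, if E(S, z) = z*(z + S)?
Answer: 39330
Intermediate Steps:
E(S, z) = z*(S + z)
E(121, -190)*3 = -190*(121 - 190)*3 = -190*(-69)*3 = 13110*3 = 39330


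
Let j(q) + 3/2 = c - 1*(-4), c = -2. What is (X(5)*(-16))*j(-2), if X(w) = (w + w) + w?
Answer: -120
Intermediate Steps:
j(q) = 1/2 (j(q) = -3/2 + (-2 - 1*(-4)) = -3/2 + (-2 + 4) = -3/2 + 2 = 1/2)
X(w) = 3*w (X(w) = 2*w + w = 3*w)
(X(5)*(-16))*j(-2) = ((3*5)*(-16))*(1/2) = (15*(-16))*(1/2) = -240*1/2 = -120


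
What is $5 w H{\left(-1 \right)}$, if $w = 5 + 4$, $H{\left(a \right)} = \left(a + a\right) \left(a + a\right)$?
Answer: $180$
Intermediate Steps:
$H{\left(a \right)} = 4 a^{2}$ ($H{\left(a \right)} = 2 a 2 a = 4 a^{2}$)
$w = 9$
$5 w H{\left(-1 \right)} = 5 \cdot 9 \cdot 4 \left(-1\right)^{2} = 45 \cdot 4 \cdot 1 = 45 \cdot 4 = 180$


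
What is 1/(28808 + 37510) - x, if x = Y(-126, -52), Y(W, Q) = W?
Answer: 8356069/66318 ≈ 126.00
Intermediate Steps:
x = -126
1/(28808 + 37510) - x = 1/(28808 + 37510) - 1*(-126) = 1/66318 + 126 = 8356069/66318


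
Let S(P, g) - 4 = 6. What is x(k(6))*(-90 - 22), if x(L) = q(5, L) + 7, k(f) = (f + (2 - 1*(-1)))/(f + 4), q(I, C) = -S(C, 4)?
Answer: 336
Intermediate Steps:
S(P, g) = 10 (S(P, g) = 4 + 6 = 10)
q(I, C) = -10 (q(I, C) = -1*10 = -10)
k(f) = (3 + f)/(4 + f) (k(f) = (f + (2 + 1))/(4 + f) = (f + 3)/(4 + f) = (3 + f)/(4 + f))
x(L) = -3 (x(L) = -10 + 7 = -3)
x(k(6))*(-90 - 22) = -3*(-90 - 22) = -3*(-112) = 336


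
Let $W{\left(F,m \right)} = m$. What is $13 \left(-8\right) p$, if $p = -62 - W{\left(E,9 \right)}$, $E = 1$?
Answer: $7384$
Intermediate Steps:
$p = -71$ ($p = -62 - 9 = -71$)
$13 \left(-8\right) p = 13 \left(-8\right) \left(-71\right) = \left(-104\right) \left(-71\right) = 7384$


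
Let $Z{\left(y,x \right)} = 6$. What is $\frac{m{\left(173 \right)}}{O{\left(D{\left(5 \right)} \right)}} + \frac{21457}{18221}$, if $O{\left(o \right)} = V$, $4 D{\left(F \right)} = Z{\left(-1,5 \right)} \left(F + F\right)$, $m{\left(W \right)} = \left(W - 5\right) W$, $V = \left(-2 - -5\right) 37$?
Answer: $\frac{177318957}{674177} \approx 263.02$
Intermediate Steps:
$V = 111$ ($V = \left(-2 + 5\right) 37 = 3 \cdot 37 = 111$)
$m{\left(W \right)} = W \left(-5 + W\right)$ ($m{\left(W \right)} = \left(-5 + W\right) W = W \left(-5 + W\right)$)
$D{\left(F \right)} = 3 F$ ($D{\left(F \right)} = \frac{6 \left(F + F\right)}{4} = \frac{6 \cdot 2 F}{4} = \frac{12 F}{4} = 3 F$)
$O{\left(o \right)} = 111$
$\frac{m{\left(173 \right)}}{O{\left(D{\left(5 \right)} \right)}} + \frac{21457}{18221} = \frac{173 \left(-5 + 173\right)}{111} + \frac{21457}{18221} = 173 \cdot 168 \cdot \frac{1}{111} + 21457 \cdot \frac{1}{18221} = 29064 \cdot \frac{1}{111} + \frac{21457}{18221} = \frac{9688}{37} + \frac{21457}{18221} = \frac{177318957}{674177}$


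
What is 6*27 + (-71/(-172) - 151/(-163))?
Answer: 4579377/28036 ≈ 163.34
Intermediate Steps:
6*27 + (-71/(-172) - 151/(-163)) = 162 + (-71*(-1/172) - 151*(-1/163)) = 162 + (71/172 + 151/163) = 162 + 37545/28036 = 4579377/28036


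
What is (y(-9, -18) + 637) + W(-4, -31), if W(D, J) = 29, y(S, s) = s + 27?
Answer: 675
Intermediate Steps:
y(S, s) = 27 + s
(y(-9, -18) + 637) + W(-4, -31) = ((27 - 18) + 637) + 29 = (9 + 637) + 29 = 646 + 29 = 675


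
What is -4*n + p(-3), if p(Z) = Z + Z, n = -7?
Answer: 22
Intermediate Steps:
p(Z) = 2*Z
-4*n + p(-3) = -4*(-7) + 2*(-3) = 28 - 6 = 22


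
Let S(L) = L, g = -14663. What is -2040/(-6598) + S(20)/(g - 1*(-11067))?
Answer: 900485/2965801 ≈ 0.30362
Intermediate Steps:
-2040/(-6598) + S(20)/(g - 1*(-11067)) = -2040/(-6598) + 20/(-14663 - 1*(-11067)) = -2040*(-1/6598) + 20/(-14663 + 11067) = 1020/3299 + 20/(-3596) = 1020/3299 + 20*(-1/3596) = 1020/3299 - 5/899 = 900485/2965801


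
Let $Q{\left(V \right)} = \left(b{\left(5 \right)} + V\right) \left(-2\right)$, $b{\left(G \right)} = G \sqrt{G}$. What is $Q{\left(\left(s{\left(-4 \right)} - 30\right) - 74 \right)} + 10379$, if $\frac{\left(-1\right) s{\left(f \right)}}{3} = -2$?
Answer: $10575 - 10 \sqrt{5} \approx 10553.0$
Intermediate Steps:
$s{\left(f \right)} = 6$ ($s{\left(f \right)} = \left(-3\right) \left(-2\right) = 6$)
$b{\left(G \right)} = G^{\frac{3}{2}}$
$Q{\left(V \right)} = - 10 \sqrt{5} - 2 V$ ($Q{\left(V \right)} = \left(5^{\frac{3}{2}} + V\right) \left(-2\right) = \left(5 \sqrt{5} + V\right) \left(-2\right) = \left(V + 5 \sqrt{5}\right) \left(-2\right) = - 10 \sqrt{5} - 2 V$)
$Q{\left(\left(s{\left(-4 \right)} - 30\right) - 74 \right)} + 10379 = \left(- 10 \sqrt{5} - 2 \left(\left(6 - 30\right) - 74\right)\right) + 10379 = \left(- 10 \sqrt{5} - 2 \left(-24 - 74\right)\right) + 10379 = \left(- 10 \sqrt{5} - -196\right) + 10379 = \left(- 10 \sqrt{5} + 196\right) + 10379 = \left(196 - 10 \sqrt{5}\right) + 10379 = 10575 - 10 \sqrt{5}$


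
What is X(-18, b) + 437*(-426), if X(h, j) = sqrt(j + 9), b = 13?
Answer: -186162 + sqrt(22) ≈ -1.8616e+5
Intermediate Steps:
X(h, j) = sqrt(9 + j)
X(-18, b) + 437*(-426) = sqrt(9 + 13) + 437*(-426) = sqrt(22) - 186162 = -186162 + sqrt(22)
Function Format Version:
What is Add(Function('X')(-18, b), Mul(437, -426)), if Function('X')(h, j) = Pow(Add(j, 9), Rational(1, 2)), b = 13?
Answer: Add(-186162, Pow(22, Rational(1, 2))) ≈ -1.8616e+5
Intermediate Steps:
Function('X')(h, j) = Pow(Add(9, j), Rational(1, 2))
Add(Function('X')(-18, b), Mul(437, -426)) = Add(Pow(Add(9, 13), Rational(1, 2)), Mul(437, -426)) = Add(Pow(22, Rational(1, 2)), -186162) = Add(-186162, Pow(22, Rational(1, 2)))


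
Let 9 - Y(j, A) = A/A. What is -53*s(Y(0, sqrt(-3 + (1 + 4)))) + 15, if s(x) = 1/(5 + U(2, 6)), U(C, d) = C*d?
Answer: 202/17 ≈ 11.882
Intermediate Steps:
Y(j, A) = 8 (Y(j, A) = 9 - A/A = 9 - 1*1 = 9 - 1 = 8)
s(x) = 1/17 (s(x) = 1/(5 + 2*6) = 1/(5 + 12) = 1/17)
-53*s(Y(0, sqrt(-3 + (1 + 4)))) + 15 = -53*1/17 + 15 = -53/17 + 15 = 202/17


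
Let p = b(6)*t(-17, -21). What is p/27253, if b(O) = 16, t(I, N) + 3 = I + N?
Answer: -656/27253 ≈ -0.024071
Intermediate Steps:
t(I, N) = -3 + I + N (t(I, N) = -3 + (I + N) = -3 + I + N)
p = -656 (p = 16*(-3 - 17 - 21) = 16*(-41) = -656)
p/27253 = -656/27253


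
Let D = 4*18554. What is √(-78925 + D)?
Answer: I*√4709 ≈ 68.622*I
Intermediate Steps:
D = 74216
√(-78925 + D) = √(-78925 + 74216) = √(-4709) = I*√4709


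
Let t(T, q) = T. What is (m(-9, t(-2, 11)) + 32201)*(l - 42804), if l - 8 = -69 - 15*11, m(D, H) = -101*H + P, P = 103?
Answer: -1398733180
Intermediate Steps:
m(D, H) = 103 - 101*H (m(D, H) = -101*H + 103 = 103 - 101*H)
l = -226 (l = 8 + (-69 - 15*11) = 8 + (-69 - 165) = 8 - 234 = -226)
(m(-9, t(-2, 11)) + 32201)*(l - 42804) = ((103 - 101*(-2)) + 32201)*(-226 - 42804) = ((103 + 202) + 32201)*(-43030) = (305 + 32201)*(-43030) = 32506*(-43030) = -1398733180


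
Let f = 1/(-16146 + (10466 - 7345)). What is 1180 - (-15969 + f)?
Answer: 223365726/13025 ≈ 17149.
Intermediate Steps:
f = -1/13025 (f = 1/(-16146 + 3121) = 1/(-13025) = -1/13025 ≈ -7.6775e-5)
1180 - (-15969 + f) = 1180 - (-15969 - 1/13025) = 1180 - 1*(-207996226/13025) = 1180 + 207996226/13025 = 223365726/13025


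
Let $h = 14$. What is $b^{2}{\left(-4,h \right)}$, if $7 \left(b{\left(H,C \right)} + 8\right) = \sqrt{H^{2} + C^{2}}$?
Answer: $\frac{3348}{49} - \frac{32 \sqrt{53}}{7} \approx 35.046$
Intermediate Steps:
$b{\left(H,C \right)} = -8 + \frac{\sqrt{C^{2} + H^{2}}}{7}$ ($b{\left(H,C \right)} = -8 + \frac{\sqrt{H^{2} + C^{2}}}{7} = -8 + \frac{\sqrt{C^{2} + H^{2}}}{7}$)
$b^{2}{\left(-4,h \right)} = \left(-8 + \frac{\sqrt{14^{2} + \left(-4\right)^{2}}}{7}\right)^{2} = \left(-8 + \frac{\sqrt{196 + 16}}{7}\right)^{2} = \left(-8 + \frac{\sqrt{212}}{7}\right)^{2} = \left(-8 + \frac{2 \sqrt{53}}{7}\right)^{2}$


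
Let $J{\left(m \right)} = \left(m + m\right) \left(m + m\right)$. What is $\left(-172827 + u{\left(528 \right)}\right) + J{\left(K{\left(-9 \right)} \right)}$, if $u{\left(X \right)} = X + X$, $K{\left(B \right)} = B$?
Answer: $-171447$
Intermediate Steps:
$u{\left(X \right)} = 2 X$
$J{\left(m \right)} = 4 m^{2}$ ($J{\left(m \right)} = 2 m 2 m = 4 m^{2}$)
$\left(-172827 + u{\left(528 \right)}\right) + J{\left(K{\left(-9 \right)} \right)} = \left(-172827 + 2 \cdot 528\right) + 4 \left(-9\right)^{2} = \left(-172827 + 1056\right) + 4 \cdot 81 = -171771 + 324 = -171447$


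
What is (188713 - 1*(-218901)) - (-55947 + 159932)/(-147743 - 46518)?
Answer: 79183607239/194261 ≈ 4.0761e+5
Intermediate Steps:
(188713 - 1*(-218901)) - (-55947 + 159932)/(-147743 - 46518) = (188713 + 218901) - 103985/(-194261) = 407614 - 103985*(-1)/194261 = 407614 - 1*(-103985/194261) = 407614 + 103985/194261 = 79183607239/194261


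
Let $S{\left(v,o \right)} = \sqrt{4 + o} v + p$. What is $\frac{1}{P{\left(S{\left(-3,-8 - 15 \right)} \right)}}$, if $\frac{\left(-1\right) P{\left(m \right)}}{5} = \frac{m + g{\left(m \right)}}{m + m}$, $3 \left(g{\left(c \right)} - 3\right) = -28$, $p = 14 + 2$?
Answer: $- \frac{2931}{5950} - \frac{171 i \sqrt{19}}{5950} \approx -0.49261 - 0.12527 i$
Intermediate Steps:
$p = 16$
$g{\left(c \right)} = - \frac{19}{3}$ ($g{\left(c \right)} = 3 + \frac{1}{3} \left(-28\right) = 3 - \frac{28}{3} = - \frac{19}{3}$)
$S{\left(v,o \right)} = 16 + v \sqrt{4 + o}$ ($S{\left(v,o \right)} = \sqrt{4 + o} v + 16 = v \sqrt{4 + o} + 16 = 16 + v \sqrt{4 + o}$)
$P{\left(m \right)} = - \frac{5 \left(- \frac{19}{3} + m\right)}{2 m}$ ($P{\left(m \right)} = - 5 \frac{m - \frac{19}{3}}{m + m} = - 5 \frac{- \frac{19}{3} + m}{2 m} = - \frac{5 \left(- \frac{19}{3} + m\right)}{2 m}$)
$\frac{1}{P{\left(S{\left(-3,-8 - 15 \right)} \right)}} = \frac{1}{\frac{5}{6} \frac{1}{16 - 3 \sqrt{4 - 23}} \left(19 - 3 \left(16 - 3 \sqrt{4 - 23}\right)\right)} = \frac{1}{\frac{5}{6} \frac{1}{16 - 3 \sqrt{-19}} \left(19 - 3 \left(16 - 3 \sqrt{-19}\right)\right)} = \frac{1}{\frac{5}{6} \frac{1}{16 - 3 i \sqrt{19}} \left(19 - 3 \left(16 - 3 i \sqrt{19}\right)\right)} = \frac{1}{\frac{5}{6} \frac{1}{16 - 3 i \sqrt{19}} \left(19 - \left(48 - 9 i \sqrt{19}\right)\right)} = \frac{1}{\frac{5}{6} \frac{1}{16 - 3 i \sqrt{19}} \left(-29 + 9 i \sqrt{19}\right)} = \frac{6 \left(16 - 3 i \sqrt{19}\right)}{5 \left(-29 + 9 i \sqrt{19}\right)}$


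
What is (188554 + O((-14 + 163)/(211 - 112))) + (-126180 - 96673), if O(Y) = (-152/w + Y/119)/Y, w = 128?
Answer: -9730710559/283696 ≈ -34300.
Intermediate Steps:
O(Y) = (-19/16 + Y/119)/Y (O(Y) = (-152/128 + Y/119)/Y = (-152*1/128 + Y*(1/119))/Y = (-19/16 + Y/119)/Y)
(188554 + O((-14 + 163)/(211 - 112))) + (-126180 - 96673) = (188554 + (-2261 + 16*((-14 + 163)/(211 - 112)))/(1904*(((-14 + 163)/(211 - 112))))) + (-126180 - 96673) = (188554 + (-2261 + 16*(149/99))/(1904*((149/99)))) - 222853 = (188554 + (-2261 + 16*(149*(1/99)))/(1904*((149*(1/99))))) - 222853 = (188554 + (-2261 + 16*(149/99))/(1904*(149/99))) - 222853 = (188554 + (1/1904)*(99/149)*(-2261 + 2384/99)) - 222853 = (188554 + (1/1904)*(99/149)*(-221455/99)) - 222853 = (188554 - 221455/283696) - 222853 = 53491794129/283696 - 222853 = -9730710559/283696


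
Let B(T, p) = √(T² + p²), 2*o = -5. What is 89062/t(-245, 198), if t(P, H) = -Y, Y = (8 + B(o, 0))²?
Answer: -356248/441 ≈ -807.82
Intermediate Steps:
o = -5/2 (o = (½)*(-5) = -5/2 ≈ -2.5000)
Y = 441/4 (Y = (8 + √((-5/2)² + 0²))² = (8 + √(25/4 + 0))² = (8 + √(25/4))² = (8 + 5/2)² = (21/2)² = 441/4 ≈ 110.25)
t(P, H) = -441/4 (t(P, H) = -1*441/4 = -441/4)
89062/t(-245, 198) = 89062/(-441/4) = 89062*(-4/441) = -356248/441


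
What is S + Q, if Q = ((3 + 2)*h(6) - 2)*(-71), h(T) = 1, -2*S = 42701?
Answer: -43127/2 ≈ -21564.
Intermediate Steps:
S = -42701/2 (S = -½*42701 = -42701/2 ≈ -21351.)
Q = -213 (Q = ((3 + 2)*1 - 2)*(-71) = (5*1 - 2)*(-71) = (5 - 2)*(-71) = 3*(-71) = -213)
S + Q = -42701/2 - 213 = -43127/2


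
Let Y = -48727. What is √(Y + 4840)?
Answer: I*√43887 ≈ 209.49*I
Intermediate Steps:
√(Y + 4840) = √(-48727 + 4840) = √(-43887) = I*√43887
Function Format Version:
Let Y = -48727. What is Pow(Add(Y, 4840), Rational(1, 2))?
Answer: Mul(I, Pow(43887, Rational(1, 2))) ≈ Mul(209.49, I)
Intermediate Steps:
Pow(Add(Y, 4840), Rational(1, 2)) = Pow(Add(-48727, 4840), Rational(1, 2)) = Pow(-43887, Rational(1, 2)) = Mul(I, Pow(43887, Rational(1, 2)))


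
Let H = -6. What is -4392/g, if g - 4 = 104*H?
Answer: 1098/155 ≈ 7.0839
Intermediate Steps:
g = -620 (g = 4 + 104*(-6) = 4 - 624 = -620)
-4392/g = -4392/(-620) = -4392*(-1/620) = 1098/155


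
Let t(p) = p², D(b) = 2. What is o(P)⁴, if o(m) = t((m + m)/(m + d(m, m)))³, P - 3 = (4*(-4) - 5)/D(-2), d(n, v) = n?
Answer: 1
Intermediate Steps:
P = -15/2 (P = 3 + (4*(-4) - 5)/2 = 3 + (-16 - 5)*(½) = 3 - 21*½ = 3 - 21/2 = -15/2 ≈ -7.5000)
o(m) = 1 (o(m) = (((m + m)/(m + m))²)³ = (((2*m)/((2*m)))²)³ = (((2*m)*(1/(2*m)))²)³ = (1²)³ = 1³ = 1)
o(P)⁴ = 1⁴ = 1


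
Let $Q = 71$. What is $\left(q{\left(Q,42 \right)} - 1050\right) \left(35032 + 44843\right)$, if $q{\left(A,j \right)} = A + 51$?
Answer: $-74124000$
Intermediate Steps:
$q{\left(A,j \right)} = 51 + A$
$\left(q{\left(Q,42 \right)} - 1050\right) \left(35032 + 44843\right) = \left(\left(51 + 71\right) - 1050\right) \left(35032 + 44843\right) = \left(122 - 1050\right) 79875 = \left(-928\right) 79875 = -74124000$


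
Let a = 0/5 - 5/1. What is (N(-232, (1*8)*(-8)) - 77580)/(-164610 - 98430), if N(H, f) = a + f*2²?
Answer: 25947/87680 ≈ 0.29593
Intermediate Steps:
a = -5 (a = 0*(⅕) - 5*1 = 0 - 5 = -5)
N(H, f) = -5 + 4*f (N(H, f) = -5 + f*2² = -5 + f*4 = -5 + 4*f)
(N(-232, (1*8)*(-8)) - 77580)/(-164610 - 98430) = ((-5 + 4*((1*8)*(-8))) - 77580)/(-164610 - 98430) = ((-5 + 4*(8*(-8))) - 77580)/(-263040) = ((-5 + 4*(-64)) - 77580)*(-1/263040) = ((-5 - 256) - 77580)*(-1/263040) = (-261 - 77580)*(-1/263040) = -77841*(-1/263040) = 25947/87680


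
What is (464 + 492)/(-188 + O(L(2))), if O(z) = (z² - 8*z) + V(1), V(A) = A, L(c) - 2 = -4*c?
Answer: -956/103 ≈ -9.2816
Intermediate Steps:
L(c) = 2 - 4*c
O(z) = 1 + z² - 8*z (O(z) = (z² - 8*z) + 1 = 1 + z² - 8*z)
(464 + 492)/(-188 + O(L(2))) = (464 + 492)/(-188 + (1 + (2 - 4*2)² - 8*(2 - 4*2))) = 956/(-188 + (1 + (2 - 8)² - 8*(2 - 8))) = 956/(-188 + (1 + (-6)² - 8*(-6))) = 956/(-188 + (1 + 36 + 48)) = 956/(-188 + 85) = 956/(-103) = 956*(-1/103) = -956/103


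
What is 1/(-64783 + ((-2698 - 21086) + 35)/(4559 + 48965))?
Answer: -53524/3467469041 ≈ -1.5436e-5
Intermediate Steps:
1/(-64783 + ((-2698 - 21086) + 35)/(4559 + 48965)) = 1/(-64783 + (-23784 + 35)/53524) = 1/(-64783 - 23749*1/53524) = 1/(-64783 - 23749/53524) = 1/(-3467469041/53524) = -53524/3467469041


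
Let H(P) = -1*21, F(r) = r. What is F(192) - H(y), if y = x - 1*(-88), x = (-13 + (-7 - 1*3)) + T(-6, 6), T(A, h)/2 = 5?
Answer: 213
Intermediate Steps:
T(A, h) = 10 (T(A, h) = 2*5 = 10)
x = -13 (x = (-13 + (-7 - 1*3)) + 10 = (-13 + (-7 - 3)) + 10 = (-13 - 10) + 10 = -23 + 10 = -13)
y = 75 (y = -13 - 1*(-88) = -13 + 88 = 75)
H(P) = -21
F(192) - H(y) = 192 - 1*(-21) = 192 + 21 = 213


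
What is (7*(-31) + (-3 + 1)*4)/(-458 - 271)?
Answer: 25/81 ≈ 0.30864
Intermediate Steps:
(7*(-31) + (-3 + 1)*4)/(-458 - 271) = (-217 - 2*4)/(-729) = (-217 - 8)*(-1/729) = -225*(-1/729) = 25/81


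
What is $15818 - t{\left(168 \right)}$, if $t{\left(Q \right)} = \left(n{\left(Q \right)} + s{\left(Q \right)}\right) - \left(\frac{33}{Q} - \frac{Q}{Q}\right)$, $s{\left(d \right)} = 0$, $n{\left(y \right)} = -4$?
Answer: $\frac{885987}{56} \approx 15821.0$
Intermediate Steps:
$t{\left(Q \right)} = -3 - \frac{33}{Q}$ ($t{\left(Q \right)} = \left(-4 + 0\right) - \left(\frac{33}{Q} - \frac{Q}{Q}\right) = -4 + \left(1 - \frac{33}{Q}\right) = -3 - \frac{33}{Q}$)
$15818 - t{\left(168 \right)} = 15818 - \left(-3 - \frac{33}{168}\right) = 15818 - \left(-3 - \frac{11}{56}\right) = 15818 - - \frac{179}{56} = 15818 + \frac{179}{56} = \frac{885987}{56}$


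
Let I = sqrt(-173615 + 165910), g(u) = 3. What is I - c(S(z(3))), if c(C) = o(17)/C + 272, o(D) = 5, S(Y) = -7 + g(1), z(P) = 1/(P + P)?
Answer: -1083/4 + I*sqrt(7705) ≈ -270.75 + 87.778*I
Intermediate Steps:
z(P) = 1/(2*P)
S(Y) = -4 (S(Y) = -7 + 3 = -4)
c(C) = 272 + 5/C (c(C) = 5/C + 272 = 272 + 5/C)
I = I*sqrt(7705) (I = sqrt(-7705) = I*sqrt(7705) ≈ 87.778*I)
I - c(S(z(3))) = I*sqrt(7705) - (272 + 5/(-4)) = I*sqrt(7705) - (272 + 5*(-1/4)) = I*sqrt(7705) - (272 - 5/4) = I*sqrt(7705) - 1*1083/4 = I*sqrt(7705) - 1083/4 = -1083/4 + I*sqrt(7705)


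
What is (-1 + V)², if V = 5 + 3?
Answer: 49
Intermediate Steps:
V = 8
(-1 + V)² = (-1 + 8)² = 7² = 49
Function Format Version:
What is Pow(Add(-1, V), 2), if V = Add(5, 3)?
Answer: 49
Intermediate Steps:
V = 8
Pow(Add(-1, V), 2) = Pow(Add(-1, 8), 2) = Pow(7, 2) = 49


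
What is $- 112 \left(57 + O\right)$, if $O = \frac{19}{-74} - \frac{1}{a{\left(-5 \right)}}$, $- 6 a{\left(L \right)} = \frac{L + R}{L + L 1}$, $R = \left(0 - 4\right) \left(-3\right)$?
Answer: $- \frac{199624}{37} \approx -5395.2$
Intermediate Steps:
$R = 12$ ($R = \left(-4\right) \left(-3\right) = 12$)
$a{\left(L \right)} = - \frac{12 + L}{12 L}$ ($a{\left(L \right)} = - \frac{\left(L + 12\right) \frac{1}{L + L 1}}{6} = - \frac{\left(12 + L\right) \frac{1}{L + L}}{6} = - \frac{\left(12 + L\right) \frac{1}{2 L}}{6} = - \frac{\frac{1}{2} \frac{1}{L} \left(12 + L\right)}{6} = - \frac{12 + L}{12 L}$)
$O = - \frac{4573}{518}$ ($O = \frac{19}{-74} - \frac{1}{\frac{1}{12} \frac{1}{-5} \left(-12 - -5\right)} = 19 \left(- \frac{1}{74}\right) - \frac{1}{\frac{1}{12} \left(- \frac{1}{5}\right) \left(-12 + 5\right)} = - \frac{19}{74} - \frac{1}{\frac{1}{12} \left(- \frac{1}{5}\right) \left(-7\right)} = - \frac{19}{74} - \frac{1}{\frac{7}{60}} = - \frac{19}{74} - \frac{60}{7} = - \frac{4573}{518} \approx -8.8282$)
$- 112 \left(57 + O\right) = - 112 \left(57 - \frac{4573}{518}\right) = \left(-112\right) \frac{24953}{518} = - \frac{199624}{37}$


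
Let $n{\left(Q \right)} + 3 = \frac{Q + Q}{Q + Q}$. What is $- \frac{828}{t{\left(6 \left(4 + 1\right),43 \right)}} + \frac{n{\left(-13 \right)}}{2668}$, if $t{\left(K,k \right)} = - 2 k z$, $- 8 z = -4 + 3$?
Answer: $\frac{4418165}{57362} \approx 77.022$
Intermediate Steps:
$z = \frac{1}{8}$ ($z = - \frac{-4 + 3}{8} = \left(- \frac{1}{8}\right) \left(-1\right) = \frac{1}{8} \approx 0.125$)
$n{\left(Q \right)} = -2$ ($n{\left(Q \right)} = -3 + \frac{Q + Q}{Q + Q} = -3 + \frac{2 Q}{2 Q} = -3 + 2 Q \frac{1}{2 Q} = -3 + 1 = -2$)
$t{\left(K,k \right)} = - \frac{k}{4}$ ($t{\left(K,k \right)} = - 2 k \frac{1}{8} = - \frac{k}{4}$)
$- \frac{828}{t{\left(6 \left(4 + 1\right),43 \right)}} + \frac{n{\left(-13 \right)}}{2668} = - \frac{828}{\left(- \frac{1}{4}\right) 43} - \frac{2}{2668} = - \frac{828}{- \frac{43}{4}} - \frac{1}{1334} = \left(-828\right) \left(- \frac{4}{43}\right) - \frac{1}{1334} = \frac{3312}{43} - \frac{1}{1334} = \frac{4418165}{57362}$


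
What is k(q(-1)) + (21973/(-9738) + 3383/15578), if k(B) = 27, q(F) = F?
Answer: 946627372/37924641 ≈ 24.961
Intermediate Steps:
k(q(-1)) + (21973/(-9738) + 3383/15578) = 27 + (21973/(-9738) + 3383/15578) = 27 + (21973*(-1/9738) + 3383*(1/15578)) = 27 + (-21973/9738 + 3383/15578) = 27 - 77337935/37924641 = 946627372/37924641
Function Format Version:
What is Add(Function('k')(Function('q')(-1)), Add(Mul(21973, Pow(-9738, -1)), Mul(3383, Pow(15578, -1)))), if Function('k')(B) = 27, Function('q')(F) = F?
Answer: Rational(946627372, 37924641) ≈ 24.961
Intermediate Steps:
Add(Function('k')(Function('q')(-1)), Add(Mul(21973, Pow(-9738, -1)), Mul(3383, Pow(15578, -1)))) = Add(27, Add(Mul(21973, Pow(-9738, -1)), Mul(3383, Pow(15578, -1)))) = Add(27, Add(Mul(21973, Rational(-1, 9738)), Mul(3383, Rational(1, 15578)))) = Add(27, Add(Rational(-21973, 9738), Rational(3383, 15578))) = Add(27, Rational(-77337935, 37924641)) = Rational(946627372, 37924641)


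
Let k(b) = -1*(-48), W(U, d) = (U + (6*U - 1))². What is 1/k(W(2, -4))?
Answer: 1/48 ≈ 0.020833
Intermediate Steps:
W(U, d) = (-1 + 7*U)² (W(U, d) = (U + (-1 + 6*U))² = (-1 + 7*U)²)
k(b) = 48
1/k(W(2, -4)) = 1/48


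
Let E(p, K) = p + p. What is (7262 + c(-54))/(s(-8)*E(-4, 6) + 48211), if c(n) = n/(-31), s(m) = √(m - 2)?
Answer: 1550851448/10293333713 + 257344*I*√10/10293333713 ≈ 0.15067 + 7.906e-5*I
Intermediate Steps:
E(p, K) = 2*p
s(m) = √(-2 + m)
c(n) = -n/31 (c(n) = n*(-1/31) = -n/31)
(7262 + c(-54))/(s(-8)*E(-4, 6) + 48211) = (7262 - 1/31*(-54))/(√(-2 - 8)*(2*(-4)) + 48211) = (7262 + 54/31)/(√(-10)*(-8) + 48211) = 225176/(31*((I*√10)*(-8) + 48211)) = 225176/(31*(-8*I*√10 + 48211)) = 225176/(31*(48211 - 8*I*√10))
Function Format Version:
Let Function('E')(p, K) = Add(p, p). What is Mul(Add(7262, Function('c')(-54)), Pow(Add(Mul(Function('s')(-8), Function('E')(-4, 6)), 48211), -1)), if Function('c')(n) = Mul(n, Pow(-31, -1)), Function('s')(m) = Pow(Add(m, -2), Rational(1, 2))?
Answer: Add(Rational(1550851448, 10293333713), Mul(Rational(257344, 10293333713), I, Pow(10, Rational(1, 2)))) ≈ Add(0.15067, Mul(7.9060e-5, I))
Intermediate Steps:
Function('E')(p, K) = Mul(2, p)
Function('s')(m) = Pow(Add(-2, m), Rational(1, 2))
Function('c')(n) = Mul(Rational(-1, 31), n) (Function('c')(n) = Mul(n, Rational(-1, 31)) = Mul(Rational(-1, 31), n))
Mul(Add(7262, Function('c')(-54)), Pow(Add(Mul(Function('s')(-8), Function('E')(-4, 6)), 48211), -1)) = Mul(Add(7262, Mul(Rational(-1, 31), -54)), Pow(Add(Mul(Pow(Add(-2, -8), Rational(1, 2)), Mul(2, -4)), 48211), -1)) = Mul(Add(7262, Rational(54, 31)), Pow(Add(Mul(Pow(-10, Rational(1, 2)), -8), 48211), -1)) = Mul(Rational(225176, 31), Pow(Add(Mul(Mul(I, Pow(10, Rational(1, 2))), -8), 48211), -1)) = Mul(Rational(225176, 31), Pow(Add(Mul(-8, I, Pow(10, Rational(1, 2))), 48211), -1)) = Mul(Rational(225176, 31), Pow(Add(48211, Mul(-8, I, Pow(10, Rational(1, 2)))), -1))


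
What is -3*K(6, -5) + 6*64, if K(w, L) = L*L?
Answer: 309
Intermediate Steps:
K(w, L) = L²
-3*K(6, -5) + 6*64 = -3*(-5)² + 6*64 = -3*25 + 384 = -75 + 384 = 309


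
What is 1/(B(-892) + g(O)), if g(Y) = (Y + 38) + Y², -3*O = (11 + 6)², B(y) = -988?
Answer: 9/74104 ≈ 0.00012145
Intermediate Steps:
O = -289/3 (O = -(11 + 6)²/3 = -⅓*17² = -⅓*289 = -289/3 ≈ -96.333)
g(Y) = 38 + Y + Y² (g(Y) = (38 + Y) + Y² = 38 + Y + Y²)
1/(B(-892) + g(O)) = 1/(-988 + (38 - 289/3 + (-289/3)²)) = 1/(-988 + (38 - 289/3 + 83521/9)) = 1/(-988 + 82996/9) = 1/(74104/9) = 9/74104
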